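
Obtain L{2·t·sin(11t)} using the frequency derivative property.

L{sin(11t)} = 11/(s² + 121). By L{t·f(t)} = -F'(s): -d/ds[11/(s² + 121)] = -(11)·(-2s)/(s² + 121)² = 22s/(s² + 121)². Then L{2·t·sin(11t)} = 2·22s/(s² + 121)² = 44s/(s² + 121)²

Final answer: 44s/(s² + 121)²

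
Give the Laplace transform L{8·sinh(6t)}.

L{sinh(ωt)} = ω/(s² - ω²), so L{sinh(6t)} = 6/(s² - 36). Then L{8·sinh(6t)} = 8·6/(s² - 36) = 48/(s² - 36)

Final answer: 48/(s² - 36)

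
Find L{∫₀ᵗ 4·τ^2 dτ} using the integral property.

L{∫₀ᵗ f(τ)dτ} = F(s)/s with f(t) = 4t^2. F(s) = 8/s^3, so L{∫₀ᵗ 4·τ^2 dτ} = (8/s^3)/s = 8/s^4. (Check: ∫₀ᵗ 4·τ^2 dτ = 4t^3/3.)

Final answer: 8/s^4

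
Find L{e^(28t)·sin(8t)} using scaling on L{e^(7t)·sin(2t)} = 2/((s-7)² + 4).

Scaling with a=4: L{e^(28t)·sin(8t)} = (1/4) · 2/((s/4-7)² + 4). Simplifying: 8/((s-28)² + 64)

Final answer: 8/((s-28)² + 64)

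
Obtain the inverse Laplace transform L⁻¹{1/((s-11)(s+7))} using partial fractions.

Decompose: A/(s-11) + B/(s+7). A = 1/18, B = -1/18. f(t) = (e^(11t) - e^(-7t))/18

Final answer: (e^(11t) - e^(-7t))/18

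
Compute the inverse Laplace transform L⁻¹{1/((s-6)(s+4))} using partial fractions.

Decompose: A/(s-6) + B/(s+4). A = 1/10, B = -1/10. f(t) = (e^(6t) - e^(-4t))/10

Final answer: (e^(6t) - e^(-4t))/10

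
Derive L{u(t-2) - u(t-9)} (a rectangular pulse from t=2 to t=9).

L{u(t-a)} = e^(-as)/s. L{u(t-2) - u(t-9)} = (e^(-2s) - e^(-9s))/s

Final answer: (e^(-2s) - e^(-9s))/s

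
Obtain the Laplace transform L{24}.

L{24} = 24 · L{1} = 24/s

Final answer: 24/s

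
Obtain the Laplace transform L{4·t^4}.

L{t^n} = n!/s^(n+1), so L{t^4} = 24/s^5. Then L{4·t^4} = 4·24/s^5 = 96/s^5

Final answer: 96/s^5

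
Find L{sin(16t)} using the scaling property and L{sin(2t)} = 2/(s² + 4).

Using L{f(at)} = (1/a)F(s/a) with a=8: L{sin(16t)} = (1/8) · 2/((s/8)² + 4) = (1/8) · 2·64/(s² + 256) = 16/(s² + 256)

Final answer: 16/(s² + 256)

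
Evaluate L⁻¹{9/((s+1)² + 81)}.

Form: b/((s-a)² + b²) → e^(at)sin(bt). With a=-1, b=9

Final answer: e^(-t)·sin(9t)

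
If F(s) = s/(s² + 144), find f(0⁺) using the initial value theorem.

f(0⁺) = lim_{s→∞} s·s/(s² + 144) = lim_{s→∞} s²/(s² + 144) = 1

Final answer: 1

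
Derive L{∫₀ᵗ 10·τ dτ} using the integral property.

L{∫₀ᵗ f(τ)dτ} = F(s)/s with f(t) = 10t. F(s) = 10/s^2, so L{∫₀ᵗ 10·τ dτ} = (10/s^2)/s = 10/s^3. (Check: ∫₀ᵗ 10·τ dτ = 10t^2/2.)

Final answer: 10/s^3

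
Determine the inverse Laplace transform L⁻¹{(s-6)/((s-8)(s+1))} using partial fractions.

Using partial fractions, f(t) = (2e^(8t) + 7e^(-t))/9

Final answer: (2e^(8t) + 7e^(-t))/9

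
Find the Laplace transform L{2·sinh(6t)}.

L{sinh(ωt)} = ω/(s² - ω²), so L{sinh(6t)} = 6/(s² - 36). Then L{2·sinh(6t)} = 2·6/(s² - 36) = 12/(s² - 36)

Final answer: 12/(s² - 36)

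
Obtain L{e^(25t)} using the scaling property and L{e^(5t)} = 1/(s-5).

Using L{f(at)} = (1/a)F(s/a) with a=5 and f(t) = e^(5t): L{e^(25t)} = (1/5) · 1/((s/5)-5) = (1/5) · 5/(s-25) = 1/(s-25)

Final answer: 1/(s-25)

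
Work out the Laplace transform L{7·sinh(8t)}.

L{sinh(ωt)} = ω/(s² - ω²), so L{sinh(8t)} = 8/(s² - 64). Then L{7·sinh(8t)} = 7·8/(s² - 64) = 56/(s² - 64)

Final answer: 56/(s² - 64)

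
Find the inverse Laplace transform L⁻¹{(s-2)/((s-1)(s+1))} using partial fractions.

Using partial fractions, f(t) = (-e^t + 3e^(-t))/2

Final answer: (-e^t + 3e^(-t))/2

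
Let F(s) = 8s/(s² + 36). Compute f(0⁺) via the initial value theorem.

f(0⁺) = lim_{s→∞} s·8s/(s² + 36) = lim_{s→∞} 8s²/(s² + 36) = 8

Final answer: 8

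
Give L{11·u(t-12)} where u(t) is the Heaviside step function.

L{u(t-a)} = e^(-as)/s. Here a=12, so L{u(t-12)} = e^(-12s)/s, and L{11·u(t-12)} = 11·e^(-12s)/s

Final answer: 11·e^(-12s)/s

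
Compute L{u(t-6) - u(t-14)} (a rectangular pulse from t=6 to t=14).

L{u(t-a)} = e^(-as)/s. L{u(t-6) - u(t-14)} = (e^(-6s) - e^(-14s))/s

Final answer: (e^(-6s) - e^(-14s))/s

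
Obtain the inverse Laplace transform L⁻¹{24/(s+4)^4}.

L⁻¹{n!/(s-a)^(n+1)} = t^n·e^(at) with n=3, a=-4. So L⁻¹{6/(s+4)^4} = t^3·e^(-4t), and L⁻¹{24/(s+4)^4} = (24/6)·t^3·e^(-4t) = 4·t^3·e^(-4t)

Final answer: 4·t^3·e^(-4t)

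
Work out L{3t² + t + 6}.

L{3t² + t + 6} = 3·2/s³ + 1/s² + 6/s = 6/s³ + 1/s² + 6/s

Final answer: 6/s³ + 1/s² + 6/s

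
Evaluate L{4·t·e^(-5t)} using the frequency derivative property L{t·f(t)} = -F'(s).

L{e^(-5t)} = 1/(s+5). By frequency derivative: L{t·e^(-5t)} = -d/ds[1/(s+5)] = -(-1)/(s+5)² = 1/(s+5)². Then L{4·t·e^(-5t)} = 4·1/(s+5)² = 4/(s+5)²

Final answer: 4/(s+5)²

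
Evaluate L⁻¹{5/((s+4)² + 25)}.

Form: b/((s-a)² + b²) → e^(at)sin(bt). With a=-4, b=5

Final answer: e^(-4t)·sin(5t)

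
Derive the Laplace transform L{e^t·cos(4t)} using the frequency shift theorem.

Frequency shift: L{e^(at)f(t)} = F(s-a). L{e^t·cos(4t)} = (s-1)/((s-1)² + 16)

Final answer: (s-1)/((s-1)² + 16)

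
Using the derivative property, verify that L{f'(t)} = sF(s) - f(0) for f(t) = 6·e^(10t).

f'(t) = 60e^(10t). Direct: L{f'(t)} = 60/(s-10). Property: s·6/(s-10) - 6 = (6s - 6(s-10))/(s-10) = 60/(s-10). ✓

Final answer: 60/(s-10)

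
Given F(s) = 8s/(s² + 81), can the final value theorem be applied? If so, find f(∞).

The final value theorem requires all poles of sF(s) in the left half-plane. sF(s) = 8s²/(s² + 81) has poles at s = ±9i (imaginary axis). Theorem does NOT apply (oscillatory system).

Final answer: Not applicable (oscillatory)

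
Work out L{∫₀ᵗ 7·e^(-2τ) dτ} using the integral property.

L{∫₀ᵗ f(τ)dτ} = F(s)/s with F(s) = 7/(s+2), so L{∫₀ᵗ 7·e^(-2τ) dτ} = 7/(s(s+2))

Final answer: 7/(s(s+2))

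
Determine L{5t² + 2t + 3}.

L{5t² + 2t + 3} = 5·2/s³ + 2/s² + 3/s = 10/s³ + 2/s² + 3/s

Final answer: 10/s³ + 2/s² + 3/s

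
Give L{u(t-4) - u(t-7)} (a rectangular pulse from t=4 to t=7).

L{u(t-a)} = e^(-as)/s. L{u(t-4) - u(t-7)} = (e^(-4s) - e^(-7s))/s

Final answer: (e^(-4s) - e^(-7s))/s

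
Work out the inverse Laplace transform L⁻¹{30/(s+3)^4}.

L⁻¹{n!/(s-a)^(n+1)} = t^n·e^(at) with n=3, a=-3. So L⁻¹{6/(s+3)^4} = t^3·e^(-3t), and L⁻¹{30/(s+3)^4} = (30/6)·t^3·e^(-3t) = 5·t^3·e^(-3t)

Final answer: 5·t^3·e^(-3t)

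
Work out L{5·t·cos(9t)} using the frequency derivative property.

L{cos(9t)} = s/(s² + 81). Derivative: d/ds[s/(s² + 81)] = [(s² + 81) - s·2s]/(s² + 81)² = (81 - s²)/(s² + 81)². So L{t·cos(9t)} = -F'(s) = (s² - 81)/(s² + 81)². Then L{5·t·cos(9t)} = 5·(s² - 81)/(s² + 81)²

Final answer: 5·(s² - 81)/(s² + 81)²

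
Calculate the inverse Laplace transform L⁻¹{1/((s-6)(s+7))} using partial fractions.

Decompose: A/(s-6) + B/(s+7). A = 1/13, B = -1/13. f(t) = (e^(6t) - e^(-7t))/13

Final answer: (e^(6t) - e^(-7t))/13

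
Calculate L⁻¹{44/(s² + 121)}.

This is the form c·a/(s² + a²) with a = 11, c = 4. L⁻¹ = 4·sin(11t)

Final answer: 4·sin(11t)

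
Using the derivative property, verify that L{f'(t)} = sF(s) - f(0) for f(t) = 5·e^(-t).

f'(t) = -5e^(-t). Direct: L{f'(t)} = -5/(s+1). Property: s·5/(s+1) - 5 = (5s - 5(s+1))/(s+1) = -5/(s+1). ✓

Final answer: -5/(s+1)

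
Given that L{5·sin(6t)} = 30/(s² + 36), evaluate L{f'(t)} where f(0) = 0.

L{f'(t)} = s·F(s) - f(0) = s·30/(s² + 36) - 0 = 30s/(s² + 36)

Final answer: 30s/(s² + 36)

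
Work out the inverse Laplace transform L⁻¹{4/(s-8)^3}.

L⁻¹{n!/(s-a)^(n+1)} = t^n·e^(at) with n=2, a=8. So L⁻¹{2/(s-8)^3} = t^2·e^(8t), and L⁻¹{4/(s-8)^3} = (4/2)·t^2·e^(8t) = 2·t^2·e^(8t)

Final answer: 2·t^2·e^(8t)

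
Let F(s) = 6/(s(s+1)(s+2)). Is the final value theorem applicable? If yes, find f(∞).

Poles of sF(s) = 6/((s+1)(s+2)) are at s = -1 and s = -2, both in the left half-plane. Theorem applies. f(∞) = lim_{s→0} sF(s) = 6/(1·2) = 3

Final answer: 3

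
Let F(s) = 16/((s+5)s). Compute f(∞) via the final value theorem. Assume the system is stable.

f(∞) = lim_{s→0} sF(s) = lim_{s→0} 16/(s+5) = 16/5

Final answer: 16/5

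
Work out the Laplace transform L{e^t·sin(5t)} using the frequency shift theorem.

Frequency shift: L{e^(at)f(t)} = F(s-a). L{e^t·sin(5t)} = 5/((s-1)² + 25)

Final answer: 5/((s-1)² + 25)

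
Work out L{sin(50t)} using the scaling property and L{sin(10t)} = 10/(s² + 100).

Using L{f(at)} = (1/a)F(s/a) with a=5: L{sin(50t)} = (1/5) · 10/((s/5)² + 100) = (1/5) · 10·25/(s² + 2500) = 50/(s² + 2500)

Final answer: 50/(s² + 2500)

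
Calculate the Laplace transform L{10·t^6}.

L{t^n} = n!/s^(n+1), so L{t^6} = 720/s^7. Then L{10·t^6} = 10·720/s^7 = 7200/s^7

Final answer: 7200/s^7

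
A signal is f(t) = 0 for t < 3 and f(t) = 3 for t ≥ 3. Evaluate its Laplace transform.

f(t) = 3·u(t-3). L{u(t-3)} = e^(-3s)/s, so L{f(t)} = 3·e^(-3s)/s

Final answer: 3·e^(-3s)/s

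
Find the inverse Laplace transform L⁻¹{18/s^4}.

L⁻¹{n!/s^(n+1)} = t^n with n=3. So L⁻¹{6/s^4} = t^3, and L⁻¹{18/s^4} = (18/6)·t^3 = 3·t^3

Final answer: 3·t^3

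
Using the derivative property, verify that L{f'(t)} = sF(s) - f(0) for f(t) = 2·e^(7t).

f'(t) = 14e^(7t). Direct: L{f'(t)} = 14/(s-7). Property: s·2/(s-7) - 2 = (2s - 2(s-7))/(s-7) = 14/(s-7). ✓

Final answer: 14/(s-7)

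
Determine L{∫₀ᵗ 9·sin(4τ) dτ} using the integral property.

L{∫₀ᵗ f(τ)dτ} = F(s)/s with F(s) = 36/(s² + 16), so the result is (36/(s² + 16))/s = 36/(s(s² + 16))

Final answer: 36/(s(s² + 16))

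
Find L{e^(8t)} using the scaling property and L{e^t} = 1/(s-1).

Using L{f(at)} = (1/a)F(s/a) with a=8 and f(t) = e^t: L{e^(8t)} = (1/8) · 1/((s/8)-1) = (1/8) · 8/(s-8) = 1/(s-8)

Final answer: 1/(s-8)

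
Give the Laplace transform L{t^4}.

L{t^n} = n!/s^(n+1), so L{t^4} = 24/s^5

Final answer: 24/s^5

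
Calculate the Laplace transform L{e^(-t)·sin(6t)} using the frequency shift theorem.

Frequency shift: L{e^(at)f(t)} = F(s-a). L{e^(-t)·sin(6t)} = 6/((s+1)² + 36)

Final answer: 6/((s+1)² + 36)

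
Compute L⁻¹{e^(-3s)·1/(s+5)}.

L⁻¹{1/(s+5)} = e^(-5t). By the time shift theorem, L⁻¹{e^(-as)F(s)} = u(t-a)f(t-a) with a=3, so L⁻¹{e^(-3s)·1/(s+5)} = u(t-3)·e^(-5(t-3))

Final answer: u(t-3)·e^(-5(t-3))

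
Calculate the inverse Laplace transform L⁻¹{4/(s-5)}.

L⁻¹{1/(s-a)} = e^(at), so L⁻¹{1/(s-5)} = e^(5t), and L⁻¹{4/(s-5)} = 4·e^(5t)

Final answer: 4·e^(5t)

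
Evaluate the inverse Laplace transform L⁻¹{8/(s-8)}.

L⁻¹{1/(s-a)} = e^(at), so L⁻¹{1/(s-8)} = e^(8t), and L⁻¹{8/(s-8)} = 8·e^(8t)

Final answer: 8·e^(8t)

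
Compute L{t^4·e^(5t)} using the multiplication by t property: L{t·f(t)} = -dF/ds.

Using L{t^n·e^(at)} = n!/(s-a)^(n+1), L{t^4·e^(5t)} = 24/(s-5)^5

Final answer: 24/(s-5)^5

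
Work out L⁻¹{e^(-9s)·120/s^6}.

L⁻¹{120/s^6} = t^5. By the time shift theorem, L⁻¹{e^(-as)F(s)} = u(t-a)f(t-a) with a=9, so L⁻¹{e^(-9s)·120/s^6} = u(t-9)·(t-9)^5

Final answer: u(t-9)·(t-9)^5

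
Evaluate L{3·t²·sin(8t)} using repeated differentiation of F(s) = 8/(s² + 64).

F(s) = 8/(s² + 64). F'(s) = -16s/(s² + 64)². F''(s) = -16(64 - 3s²)/(s² + 64)³ = (48s² - 1024)/(s² + 64)³. So L{t²·sin(8t)} = (-1)² F''(s) = (48s² - 1024)/(s² + 64)³. Then L{3·t²·sin(8t)} = 3·(48s² - 1024)/(s² + 64)³ = (144s² - 3072)/(s² + 64)³

Final answer: (144s² - 3072)/(s² + 64)³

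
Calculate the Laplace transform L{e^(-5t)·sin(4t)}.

L{e^(at)·sin(ωt)} = ω/((s-a)² + ω²), so L{e^(-5t)·sin(4t)} = 4/((s+5)² + 16)

Final answer: 4/((s+5)² + 16)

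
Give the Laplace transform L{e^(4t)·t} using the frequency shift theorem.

L{e^(at)·t^n} = n!/(s-a)^(n+1), so L{e^(4t)·t} = 1/(s-4)^2

Final answer: 1/(s-4)^2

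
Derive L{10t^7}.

L{t^n} = n!/s^(n+1). So L{10t^7} = 10·7!/s^8 = 50400/s^8

Final answer: 50400/s^8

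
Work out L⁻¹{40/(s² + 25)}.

This is the form c·a/(s² + a²) with a = 5, c = 8. L⁻¹ = 8·sin(5t)

Final answer: 8·sin(5t)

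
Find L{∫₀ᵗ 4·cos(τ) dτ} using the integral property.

L{∫₀ᵗ f(τ)dτ} = F(s)/s with F(s) = 4s/(s² + 1), so the result is (4s/(s² + 1))/s = 4/(s² + 1)

Final answer: 4/(s² + 1)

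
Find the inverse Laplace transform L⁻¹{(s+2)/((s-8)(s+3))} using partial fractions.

Using partial fractions, f(t) = (10e^(8t) + e^(-3t))/11

Final answer: (10e^(8t) + e^(-3t))/11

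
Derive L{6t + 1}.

L{6t + 1} = 6·L{t} + L{1} = 6/s² + 1/s

Final answer: 6/s² + 1/s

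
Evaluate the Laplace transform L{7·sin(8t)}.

L{sin(ωt)} = ω/(s² + ω²), so L{sin(8t)} = 8/(s² + 64). Then L{7·sin(8t)} = 7·8/(s² + 64) = 56/(s² + 64)

Final answer: 56/(s² + 64)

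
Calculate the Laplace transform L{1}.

L{1} = 1 · L{1} = 1/s

Final answer: 1/s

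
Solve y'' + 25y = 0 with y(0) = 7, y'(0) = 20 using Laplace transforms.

L{y''} + 25L{y} = 0. s²Y - 7s - 20 + 25Y = 0. Y(s² + 25) = 7s + 20. Y = (7s + 20)/(s² + 25). Inverting: y(t) = 7cos(5t) + 4sin(5t)

Final answer: y(t) = 7cos(5t) + 4sin(5t)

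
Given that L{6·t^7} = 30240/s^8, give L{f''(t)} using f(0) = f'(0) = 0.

L{f''(t)} = s²F(s) - sf(0) - f'(0) = s²·30240/s^8 - 0 - 0 = 30240/s^6

Final answer: 30240/s^6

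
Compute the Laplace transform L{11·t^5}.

L{t^n} = n!/s^(n+1), so L{t^5} = 120/s^6. Then L{11·t^5} = 11·120/s^6 = 1320/s^6

Final answer: 1320/s^6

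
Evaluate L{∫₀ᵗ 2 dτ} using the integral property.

L{∫₀ᵗ f(τ)dτ} = F(s)/s with f(t) = 2. F(s) = 2/s, so L{∫₀ᵗ 2 dτ} = (2/s)/s = 2/s². (Check: ∫₀ᵗ 2 dτ = 2t.)

Final answer: 2/s²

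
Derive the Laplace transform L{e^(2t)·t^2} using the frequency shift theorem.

L{e^(at)·t^n} = n!/(s-a)^(n+1), so L{e^(2t)·t^2} = 2/(s-2)^3

Final answer: 2/(s-2)^3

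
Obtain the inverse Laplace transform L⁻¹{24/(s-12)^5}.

L⁻¹{n!/(s-a)^(n+1)} = t^n·e^(at), so L⁻¹{24/(s-12)^5} = t^4·e^(12t)

Final answer: t^4·e^(12t)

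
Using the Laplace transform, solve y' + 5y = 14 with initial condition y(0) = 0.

sY + 5Y = 14/s. Y = 14/(s(s+5)). Partial fractions: Y = 14/5/s - 14/5/(s+5)

Final answer: y(t) = 14/5(1 - e^(-5t))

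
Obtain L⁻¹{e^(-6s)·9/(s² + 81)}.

L⁻¹{9/(s² + 81)} = sin(9t). By the time shift theorem, L⁻¹{e^(-as)F(s)} = u(t-a)f(t-a) with a=6, so L⁻¹{e^(-6s)·9/(s² + 81)} = u(t-6)·sin(9(t-6))

Final answer: u(t-6)·sin(9(t-6))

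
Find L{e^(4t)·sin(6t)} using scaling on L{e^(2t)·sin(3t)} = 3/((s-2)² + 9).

Scaling with a=2: L{e^(4t)·sin(6t)} = (1/2) · 3/((s/2-2)² + 9). Simplifying: 6/((s-4)² + 36)

Final answer: 6/((s-4)² + 36)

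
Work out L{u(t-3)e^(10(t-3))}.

u(t-a)f(t-a) with f(t)=e^(10t). L{e^(10t)} = 1/(s-10). By time shift: e^(-3s)/(s-10)

Final answer: e^(-3s)/(s-10)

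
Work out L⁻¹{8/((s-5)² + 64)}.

Form: b/((s-a)² + b²) → e^(at)sin(bt). With a=5, b=8

Final answer: e^(5t)·sin(8t)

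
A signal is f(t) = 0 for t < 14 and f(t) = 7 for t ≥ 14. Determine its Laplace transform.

f(t) = 7·u(t-14). L{u(t-14)} = e^(-14s)/s, so L{f(t)} = 7·e^(-14s)/s

Final answer: 7·e^(-14s)/s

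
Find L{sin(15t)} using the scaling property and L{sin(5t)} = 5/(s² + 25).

Using L{f(at)} = (1/a)F(s/a) with a=3: L{sin(15t)} = (1/3) · 5/((s/3)² + 25) = (1/3) · 5·9/(s² + 225) = 15/(s² + 225)

Final answer: 15/(s² + 225)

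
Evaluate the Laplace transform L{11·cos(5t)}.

L{cos(ωt)} = s/(s² + ω²), so L{cos(5t)} = s/(s² + 25). Then L{11·cos(5t)} = 11·s/(s² + 25) = 11s/(s² + 25)

Final answer: 11s/(s² + 25)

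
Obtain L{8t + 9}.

L{8t + 9} = 8·L{t} + 9·L{1} = 8/s² + 9/s

Final answer: 8/s² + 9/s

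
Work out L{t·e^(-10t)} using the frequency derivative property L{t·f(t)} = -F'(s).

L{e^(-10t)} = 1/(s+10). By frequency derivative: L{t·e^(-10t)} = -d/ds[1/(s+10)] = -(-1)/(s+10)² = 1/(s+10)²

Final answer: 1/(s+10)²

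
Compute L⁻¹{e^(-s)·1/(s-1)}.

L⁻¹{1/(s-1)} = e^t. By the time shift theorem, L⁻¹{e^(-as)F(s)} = u(t-a)f(t-a) with a=1, so L⁻¹{e^(-s)·1/(s-1)} = u(t-1)·e^(t-1)

Final answer: u(t-1)·e^(t-1)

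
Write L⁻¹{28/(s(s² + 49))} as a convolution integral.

28/(s(s² + 49)) = (1/s)·(28/(s² + 49)) = L{1}·L{4·sin(7t)}. So f(t) = 1*(4·sin(7t)) = ∫₀ᵗ 4·sin(7τ) dτ

Final answer: ∫₀ᵗ 4·sin(7τ) dτ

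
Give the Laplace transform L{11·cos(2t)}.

L{cos(ωt)} = s/(s² + ω²), so L{cos(2t)} = s/(s² + 4). Then L{11·cos(2t)} = 11·s/(s² + 4) = 11s/(s² + 4)

Final answer: 11s/(s² + 4)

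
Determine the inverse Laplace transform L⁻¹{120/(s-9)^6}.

L⁻¹{n!/(s-a)^(n+1)} = t^n·e^(at), so L⁻¹{120/(s-9)^6} = t^5·e^(9t)

Final answer: t^5·e^(9t)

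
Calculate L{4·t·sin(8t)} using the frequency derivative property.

L{sin(8t)} = 8/(s² + 64). By L{t·f(t)} = -F'(s): -d/ds[8/(s² + 64)] = -(8)·(-2s)/(s² + 64)² = 16s/(s² + 64)². Then L{4·t·sin(8t)} = 4·16s/(s² + 64)² = 64s/(s² + 64)²

Final answer: 64s/(s² + 64)²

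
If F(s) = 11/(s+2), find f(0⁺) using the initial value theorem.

f(0⁺) = lim_{s→∞} s·11/(s+2) = lim_{s→∞} 11s/(s+2) = 11

Final answer: 11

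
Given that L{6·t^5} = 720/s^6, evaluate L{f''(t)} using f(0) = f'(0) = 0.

L{f''(t)} = s²F(s) - sf(0) - f'(0) = s²·720/s^6 - 0 - 0 = 720/s^4

Final answer: 720/s^4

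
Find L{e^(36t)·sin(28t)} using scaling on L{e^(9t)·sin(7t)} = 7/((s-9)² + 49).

Scaling with a=4: L{e^(36t)·sin(28t)} = (1/4) · 7/((s/4-9)² + 49). Simplifying: 28/((s-36)² + 784)

Final answer: 28/((s-36)² + 784)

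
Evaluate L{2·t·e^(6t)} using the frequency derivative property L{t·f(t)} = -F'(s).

L{e^(6t)} = 1/(s-6). By frequency derivative: L{t·e^(6t)} = -d/ds[1/(s-6)] = -(-1)/(s-6)² = 1/(s-6)². Then L{2·t·e^(6t)} = 2·1/(s-6)² = 2/(s-6)²

Final answer: 2/(s-6)²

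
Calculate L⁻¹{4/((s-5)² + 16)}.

Form: b/((s-a)² + b²) → e^(at)sin(bt). With a=5, b=4

Final answer: e^(5t)·sin(4t)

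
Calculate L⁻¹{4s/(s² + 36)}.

This is the form c·s/(s² + a²) with a = 6, c = 4. L⁻¹ = 4·cos(6t)

Final answer: 4·cos(6t)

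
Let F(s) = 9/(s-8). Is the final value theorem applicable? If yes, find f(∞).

sF(s) = 9s/(s-8) has a pole at s = 8 in the right half-plane. Theorem does NOT apply (unstable system; f(t) = 9·e^(8t) grows without bound).

Final answer: Not applicable (unstable)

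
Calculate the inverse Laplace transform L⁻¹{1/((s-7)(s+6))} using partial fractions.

Decompose: A/(s-7) + B/(s+6). A = 1/13, B = -1/13. f(t) = (e^(7t) - e^(-6t))/13

Final answer: (e^(7t) - e^(-6t))/13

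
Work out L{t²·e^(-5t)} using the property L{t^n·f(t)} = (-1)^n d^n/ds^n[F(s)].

L{e^(-5t)} = 1/(s+5). d/ds[1/(s+5)] = -1/(s+5)². d²/ds²[1/(s+5)] = 2/(s+5)³. So L{t²·e^(-5t)} = (-1)² · 2/(s+5)³ = 2/(s+5)³

Final answer: 2/(s+5)³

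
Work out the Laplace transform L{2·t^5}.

L{t^n} = n!/s^(n+1), so L{t^5} = 120/s^6. Then L{2·t^5} = 2·120/s^6 = 240/s^6

Final answer: 240/s^6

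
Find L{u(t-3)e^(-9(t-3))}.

u(t-a)f(t-a) with f(t)=e^(-9t). L{e^(-9t)} = 1/(s+9). By time shift: e^(-3s)/(s+9)

Final answer: e^(-3s)/(s+9)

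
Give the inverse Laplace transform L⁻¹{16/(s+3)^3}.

L⁻¹{n!/(s-a)^(n+1)} = t^n·e^(at) with n=2, a=-3. So L⁻¹{2/(s+3)^3} = t^2·e^(-3t), and L⁻¹{16/(s+3)^3} = (16/2)·t^2·e^(-3t) = 8·t^2·e^(-3t)

Final answer: 8·t^2·e^(-3t)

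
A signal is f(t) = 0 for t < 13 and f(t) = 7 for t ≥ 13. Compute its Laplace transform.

f(t) = 7·u(t-13). L{u(t-13)} = e^(-13s)/s, so L{f(t)} = 7·e^(-13s)/s

Final answer: 7·e^(-13s)/s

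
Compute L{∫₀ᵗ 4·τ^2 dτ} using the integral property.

L{∫₀ᵗ f(τ)dτ} = F(s)/s with f(t) = 4t^2. F(s) = 8/s^3, so L{∫₀ᵗ 4·τ^2 dτ} = (8/s^3)/s = 8/s^4. (Check: ∫₀ᵗ 4·τ^2 dτ = 4t^3/3.)

Final answer: 8/s^4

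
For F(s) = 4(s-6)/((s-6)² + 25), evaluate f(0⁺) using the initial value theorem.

f(0⁺) = lim_{s→∞} sF(s) = lim_{s→∞} 4s(s-6)/((s-6)² + 25) = 4

Final answer: 4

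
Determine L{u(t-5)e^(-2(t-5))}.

u(t-a)f(t-a) with f(t)=e^(-2t). L{e^(-2t)} = 1/(s+2). By time shift: e^(-5s)/(s+2)

Final answer: e^(-5s)/(s+2)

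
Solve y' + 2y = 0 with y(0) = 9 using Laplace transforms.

L{y'} + 2L{y} = 0. sY - 9 + 2Y = 0. Y(s+2) = 9. Y = 9/(s+2)

Final answer: y(t) = 9e^(-2t)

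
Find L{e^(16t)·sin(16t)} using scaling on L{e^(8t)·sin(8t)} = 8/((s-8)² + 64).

Scaling with a=2: L{e^(16t)·sin(16t)} = (1/2) · 8/((s/2-8)² + 64). Simplifying: 16/((s-16)² + 256)

Final answer: 16/((s-16)² + 256)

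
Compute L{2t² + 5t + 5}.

L{2t² + 5t + 5} = 2·2/s³ + 5/s² + 5/s = 4/s³ + 5/s² + 5/s

Final answer: 4/s³ + 5/s² + 5/s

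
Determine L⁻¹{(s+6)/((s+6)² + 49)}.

Using frequency shift: L⁻¹{(s-a)/((s-a)² + b²)} = e^(at)cos(bt). Here a=-6, b=7

Final answer: e^(-6t)·cos(7t)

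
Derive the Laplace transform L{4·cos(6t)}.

L{cos(ωt)} = s/(s² + ω²), so L{cos(6t)} = s/(s² + 36). Then L{4·cos(6t)} = 4·s/(s² + 36) = 4s/(s² + 36)

Final answer: 4s/(s² + 36)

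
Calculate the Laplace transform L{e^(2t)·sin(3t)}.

L{e^(at)·sin(ωt)} = ω/((s-a)² + ω²), so L{e^(2t)·sin(3t)} = 3/((s-2)² + 9)

Final answer: 3/((s-2)² + 9)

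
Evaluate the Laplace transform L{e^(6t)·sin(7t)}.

L{e^(at)·sin(ωt)} = ω/((s-a)² + ω²), so L{e^(6t)·sin(7t)} = 7/((s-6)² + 49)

Final answer: 7/((s-6)² + 49)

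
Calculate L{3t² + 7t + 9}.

L{3t² + 7t + 9} = 3·2/s³ + 7/s² + 9/s = 6/s³ + 7/s² + 9/s

Final answer: 6/s³ + 7/s² + 9/s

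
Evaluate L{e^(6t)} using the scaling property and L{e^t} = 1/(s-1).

Using L{f(at)} = (1/a)F(s/a) with a=6 and f(t) = e^t: L{e^(6t)} = (1/6) · 1/((s/6)-1) = (1/6) · 6/(s-6) = 1/(s-6)

Final answer: 1/(s-6)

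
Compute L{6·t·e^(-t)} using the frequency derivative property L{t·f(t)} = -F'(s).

L{e^(-t)} = 1/(s+1). By frequency derivative: L{t·e^(-t)} = -d/ds[1/(s+1)] = -(-1)/(s+1)² = 1/(s+1)². Then L{6·t·e^(-t)} = 6·1/(s+1)² = 6/(s+1)²

Final answer: 6/(s+1)²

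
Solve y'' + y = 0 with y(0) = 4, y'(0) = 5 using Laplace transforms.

L{y''} + 1L{y} = 0. s²Y - 4s - 5 + Y = 0. Y(s² + 1) = 4s + 5. Y = (4s + 5)/(s² + 1). Inverting: y(t) = 4cos(t) + 5sin(t)

Final answer: y(t) = 4cos(t) + 5sin(t)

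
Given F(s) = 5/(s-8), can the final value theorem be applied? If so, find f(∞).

sF(s) = 5s/(s-8) has a pole at s = 8 in the right half-plane. Theorem does NOT apply (unstable system; f(t) = 5·e^(8t) grows without bound).

Final answer: Not applicable (unstable)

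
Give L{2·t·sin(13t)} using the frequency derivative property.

L{sin(13t)} = 13/(s² + 169). By L{t·f(t)} = -F'(s): -d/ds[13/(s² + 169)] = -(13)·(-2s)/(s² + 169)² = 26s/(s² + 169)². Then L{2·t·sin(13t)} = 2·26s/(s² + 169)² = 52s/(s² + 169)²

Final answer: 52s/(s² + 169)²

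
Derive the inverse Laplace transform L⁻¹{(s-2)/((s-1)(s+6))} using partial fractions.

Using partial fractions, f(t) = (-e^t + 8e^(-6t))/7

Final answer: (-e^t + 8e^(-6t))/7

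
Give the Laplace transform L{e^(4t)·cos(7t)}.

L{e^(at)·cos(ωt)} = (s-a)/((s-a)² + ω²), so L{e^(4t)·cos(7t)} = (s-4)/((s-4)² + 49)

Final answer: (s-4)/((s-4)² + 49)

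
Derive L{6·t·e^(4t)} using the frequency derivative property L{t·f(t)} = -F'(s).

L{e^(4t)} = 1/(s-4). By frequency derivative: L{t·e^(4t)} = -d/ds[1/(s-4)] = -(-1)/(s-4)² = 1/(s-4)². Then L{6·t·e^(4t)} = 6·1/(s-4)² = 6/(s-4)²

Final answer: 6/(s-4)²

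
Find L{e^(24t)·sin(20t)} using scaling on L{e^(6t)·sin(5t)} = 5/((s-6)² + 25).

Scaling with a=4: L{e^(24t)·sin(20t)} = (1/4) · 5/((s/4-6)² + 25). Simplifying: 20/((s-24)² + 400)

Final answer: 20/((s-24)² + 400)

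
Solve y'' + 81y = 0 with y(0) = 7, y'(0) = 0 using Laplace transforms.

L{y''} + 81L{y} = 0. s²Y - 7s - 0 + 81Y = 0. Y(s² + 81) = 7s. Y = (7s)/(s² + 81). Inverting: y(t) = 7cos(9t)

Final answer: y(t) = 7cos(9t)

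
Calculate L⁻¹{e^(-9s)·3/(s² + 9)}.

L⁻¹{3/(s² + 9)} = sin(3t). By the time shift theorem, L⁻¹{e^(-as)F(s)} = u(t-a)f(t-a) with a=9, so L⁻¹{e^(-9s)·3/(s² + 9)} = u(t-9)·sin(3(t-9))

Final answer: u(t-9)·sin(3(t-9))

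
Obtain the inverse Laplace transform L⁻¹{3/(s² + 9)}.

L⁻¹{3/(s² + 9)} = sin(3t)

Final answer: sin(3t)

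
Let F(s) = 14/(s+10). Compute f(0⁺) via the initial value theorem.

f(0⁺) = lim_{s→∞} s·14/(s+10) = lim_{s→∞} 14s/(s+10) = 14

Final answer: 14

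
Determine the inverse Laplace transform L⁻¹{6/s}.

L⁻¹{c/s} = c, so L⁻¹{6/s} = 6

Final answer: 6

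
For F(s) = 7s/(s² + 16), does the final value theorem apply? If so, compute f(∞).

The final value theorem requires all poles of sF(s) in the left half-plane. sF(s) = 7s²/(s² + 16) has poles at s = ±4i (imaginary axis). Theorem does NOT apply (oscillatory system).

Final answer: Not applicable (oscillatory)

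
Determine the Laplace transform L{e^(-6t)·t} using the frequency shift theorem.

L{e^(at)·t^n} = n!/(s-a)^(n+1), so L{e^(-6t)·t} = 1/(s+6)^2

Final answer: 1/(s+6)^2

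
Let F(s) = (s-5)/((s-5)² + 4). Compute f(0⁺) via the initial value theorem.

f(0⁺) = lim_{s→∞} sF(s) = lim_{s→∞} s(s-5)/((s-5)² + 4) = 1

Final answer: 1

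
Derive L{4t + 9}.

L{4t + 9} = 4·L{t} + 9·L{1} = 4/s² + 9/s

Final answer: 4/s² + 9/s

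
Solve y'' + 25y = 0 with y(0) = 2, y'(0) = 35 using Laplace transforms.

L{y''} + 25L{y} = 0. s²Y - 2s - 35 + 25Y = 0. Y(s² + 25) = 2s + 35. Y = (2s + 35)/(s² + 25). Inverting: y(t) = 2cos(5t) + 7sin(5t)

Final answer: y(t) = 2cos(5t) + 7sin(5t)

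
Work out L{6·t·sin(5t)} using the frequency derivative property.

L{sin(5t)} = 5/(s² + 25). By L{t·f(t)} = -F'(s): -d/ds[5/(s² + 25)] = -(5)·(-2s)/(s² + 25)² = 10s/(s² + 25)². Then L{6·t·sin(5t)} = 6·10s/(s² + 25)² = 60s/(s² + 25)²

Final answer: 60s/(s² + 25)²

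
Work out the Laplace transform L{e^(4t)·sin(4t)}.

L{e^(at)·sin(ωt)} = ω/((s-a)² + ω²), so L{e^(4t)·sin(4t)} = 4/((s-4)² + 16)

Final answer: 4/((s-4)² + 16)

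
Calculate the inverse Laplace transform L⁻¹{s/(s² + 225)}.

L⁻¹{s/(s² + 225)} = cos(15t)

Final answer: cos(15t)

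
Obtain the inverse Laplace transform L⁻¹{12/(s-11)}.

L⁻¹{1/(s-a)} = e^(at), so L⁻¹{1/(s-11)} = e^(11t), and L⁻¹{12/(s-11)} = 12·e^(11t)

Final answer: 12·e^(11t)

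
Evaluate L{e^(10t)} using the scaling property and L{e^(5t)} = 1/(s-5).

Using L{f(at)} = (1/a)F(s/a) with a=2 and f(t) = e^(5t): L{e^(10t)} = (1/2) · 1/((s/2)-5) = (1/2) · 2/(s-10) = 1/(s-10)

Final answer: 1/(s-10)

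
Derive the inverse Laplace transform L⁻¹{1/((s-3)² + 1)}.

Using frequency shift, L⁻¹{1/((s-3)² + 1)} = e^(3t)·sin(t)

Final answer: e^(3t)·sin(t)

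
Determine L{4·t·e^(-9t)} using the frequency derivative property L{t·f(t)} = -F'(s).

L{e^(-9t)} = 1/(s+9). By frequency derivative: L{t·e^(-9t)} = -d/ds[1/(s+9)] = -(-1)/(s+9)² = 1/(s+9)². Then L{4·t·e^(-9t)} = 4·1/(s+9)² = 4/(s+9)²

Final answer: 4/(s+9)²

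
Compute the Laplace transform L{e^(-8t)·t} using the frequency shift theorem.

L{e^(at)·t^n} = n!/(s-a)^(n+1), so L{e^(-8t)·t} = 1/(s+8)^2

Final answer: 1/(s+8)^2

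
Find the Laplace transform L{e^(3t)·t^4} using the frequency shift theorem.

L{e^(at)·t^n} = n!/(s-a)^(n+1), so L{e^(3t)·t^4} = 24/(s-3)^5

Final answer: 24/(s-3)^5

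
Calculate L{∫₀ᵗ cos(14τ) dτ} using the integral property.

L{∫₀ᵗ f(τ)dτ} = F(s)/s with F(s) = s/(s² + 196), so the result is (s/(s² + 196))/s = 1/(s² + 196)

Final answer: 1/(s² + 196)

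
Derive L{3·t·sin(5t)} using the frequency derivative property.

L{sin(5t)} = 5/(s² + 25). By L{t·f(t)} = -F'(s): -d/ds[5/(s² + 25)] = -(5)·(-2s)/(s² + 25)² = 10s/(s² + 25)². Then L{3·t·sin(5t)} = 3·10s/(s² + 25)² = 30s/(s² + 25)²

Final answer: 30s/(s² + 25)²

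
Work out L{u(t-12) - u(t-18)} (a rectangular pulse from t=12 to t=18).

L{u(t-a)} = e^(-as)/s. L{u(t-12) - u(t-18)} = (e^(-12s) - e^(-18s))/s

Final answer: (e^(-12s) - e^(-18s))/s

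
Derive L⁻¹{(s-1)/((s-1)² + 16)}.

Using frequency shift: L⁻¹{(s-a)/((s-a)² + b²)} = e^(at)cos(bt). Here a=1, b=4

Final answer: e^t·cos(4t)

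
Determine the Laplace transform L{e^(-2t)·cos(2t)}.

L{e^(at)·cos(ωt)} = (s-a)/((s-a)² + ω²), so L{e^(-2t)·cos(2t)} = (s+2)/((s+2)² + 4)

Final answer: (s+2)/((s+2)² + 4)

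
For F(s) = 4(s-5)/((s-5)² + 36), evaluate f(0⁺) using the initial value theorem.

f(0⁺) = lim_{s→∞} sF(s) = lim_{s→∞} 4s(s-5)/((s-5)² + 36) = 4

Final answer: 4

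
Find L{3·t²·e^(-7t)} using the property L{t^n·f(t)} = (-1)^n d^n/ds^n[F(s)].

L{e^(-7t)} = 1/(s+7). d/ds[1/(s+7)] = -1/(s+7)². d²/ds²[1/(s+7)] = 2/(s+7)³. So L{t²·e^(-7t)} = (-1)² · 2/(s+7)³ = 2/(s+7)³. Then L{3·t²·e^(-7t)} = 3·2/(s+7)³ = 6/(s+7)³

Final answer: 6/(s+7)³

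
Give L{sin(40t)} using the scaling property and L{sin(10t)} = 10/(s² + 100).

Using L{f(at)} = (1/a)F(s/a) with a=4: L{sin(40t)} = (1/4) · 10/((s/4)² + 100) = (1/4) · 10·16/(s² + 1600) = 40/(s² + 1600)

Final answer: 40/(s² + 1600)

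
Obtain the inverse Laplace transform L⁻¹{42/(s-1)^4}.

L⁻¹{n!/(s-a)^(n+1)} = t^n·e^(at) with n=3, a=1. So L⁻¹{6/(s-1)^4} = t^3·e^t, and L⁻¹{42/(s-1)^4} = (42/6)·t^3·e^t = 7·t^3·e^t

Final answer: 7·t^3·e^t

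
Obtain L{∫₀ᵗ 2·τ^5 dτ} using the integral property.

L{∫₀ᵗ f(τ)dτ} = F(s)/s with f(t) = 2t^5. F(s) = 240/s^6, so L{∫₀ᵗ 2·τ^5 dτ} = (240/s^6)/s = 240/s^7. (Check: ∫₀ᵗ 2·τ^5 dτ = 2t^6/6.)

Final answer: 240/s^7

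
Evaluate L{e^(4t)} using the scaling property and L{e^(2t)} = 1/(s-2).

Using L{f(at)} = (1/a)F(s/a) with a=2 and f(t) = e^(2t): L{e^(4t)} = (1/2) · 1/((s/2)-2) = (1/2) · 2/(s-4) = 1/(s-4)

Final answer: 1/(s-4)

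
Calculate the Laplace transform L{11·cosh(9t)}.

L{cosh(ωt)} = s/(s² - ω²), so L{cosh(9t)} = s/(s² - 81). Then L{11·cosh(9t)} = 11·s/(s² - 81) = 11s/(s² - 81)

Final answer: 11s/(s² - 81)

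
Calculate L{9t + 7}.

L{9t + 7} = 9·L{t} + 7·L{1} = 9/s² + 7/s

Final answer: 9/s² + 7/s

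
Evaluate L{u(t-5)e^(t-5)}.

u(t-a)f(t-a) with f(t)=e^t. L{e^t} = 1/(s-1). By time shift: e^(-5s)/(s-1)

Final answer: e^(-5s)/(s-1)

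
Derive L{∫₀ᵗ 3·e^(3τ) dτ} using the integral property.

L{∫₀ᵗ f(τ)dτ} = F(s)/s with F(s) = 3/(s-3), so L{∫₀ᵗ 3·e^(3τ) dτ} = 3/(s(s-3))

Final answer: 3/(s(s-3))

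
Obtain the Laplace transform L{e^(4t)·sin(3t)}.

L{e^(at)·sin(ωt)} = ω/((s-a)² + ω²), so L{e^(4t)·sin(3t)} = 3/((s-4)² + 9)

Final answer: 3/((s-4)² + 9)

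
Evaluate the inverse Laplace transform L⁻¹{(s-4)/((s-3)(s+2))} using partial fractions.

Using partial fractions, f(t) = (-e^(3t) + 6e^(-2t))/5

Final answer: (-e^(3t) + 6e^(-2t))/5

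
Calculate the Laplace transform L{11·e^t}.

L{e^(at)} = 1/(s-a), so L{e^t} = 1/(s-1). Then L{11·e^t} = 11/(s-1)

Final answer: 11/(s-1)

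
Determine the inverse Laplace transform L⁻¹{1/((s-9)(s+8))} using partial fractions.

Decompose: A/(s-9) + B/(s+8). A = 1/17, B = -1/17. f(t) = (e^(9t) - e^(-8t))/17

Final answer: (e^(9t) - e^(-8t))/17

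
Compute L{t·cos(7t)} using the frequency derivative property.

L{cos(7t)} = s/(s² + 49). Derivative: d/ds[s/(s² + 49)] = [(s² + 49) - s·2s]/(s² + 49)² = (49 - s²)/(s² + 49)². So L{t·cos(7t)} = -F'(s) = (s² - 49)/(s² + 49)²

Final answer: (s² - 49)/(s² + 49)²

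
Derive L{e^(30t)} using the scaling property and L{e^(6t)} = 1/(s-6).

Using L{f(at)} = (1/a)F(s/a) with a=5 and f(t) = e^(6t): L{e^(30t)} = (1/5) · 1/((s/5)-6) = (1/5) · 5/(s-30) = 1/(s-30)

Final answer: 1/(s-30)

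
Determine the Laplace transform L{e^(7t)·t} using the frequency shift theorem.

L{e^(at)·t^n} = n!/(s-a)^(n+1), so L{e^(7t)·t} = 1/(s-7)^2

Final answer: 1/(s-7)^2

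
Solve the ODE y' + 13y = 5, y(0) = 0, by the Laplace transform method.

sY + 13Y = 5/s. Y = 5/(s(s+13)). Partial fractions: Y = 5/13/s - 5/13/(s+13)

Final answer: y(t) = 5/13(1 - e^(-13t))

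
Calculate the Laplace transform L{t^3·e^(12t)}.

L{t^n·e^(at)} = n!/(s-a)^(n+1), so L{t^3·e^(12t)} = 6/(s-12)^4

Final answer: 6/(s-12)^4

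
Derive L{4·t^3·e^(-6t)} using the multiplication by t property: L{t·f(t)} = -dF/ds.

Using L{t^n·e^(at)} = n!/(s-a)^(n+1), L{t^3·e^(-6t)} = 6/(s+6)^4, so L{4·t^3·e^(-6t)} = 4·6/(s+6)^4 = 24/(s+6)^4

Final answer: 24/(s+6)^4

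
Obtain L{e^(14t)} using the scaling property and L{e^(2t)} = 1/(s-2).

Using L{f(at)} = (1/a)F(s/a) with a=7 and f(t) = e^(2t): L{e^(14t)} = (1/7) · 1/((s/7)-2) = (1/7) · 7/(s-14) = 1/(s-14)

Final answer: 1/(s-14)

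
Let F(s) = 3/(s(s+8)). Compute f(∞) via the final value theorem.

f(∞) = lim_{s→0} s·3/(s(s+8)) = lim_{s→0} 3/(s+8) = 3/8 = 3/8

Final answer: 3/8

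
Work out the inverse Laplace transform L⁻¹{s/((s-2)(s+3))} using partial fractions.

Using partial fractions, f(t) = (2e^(2t) + 3e^(-3t))/5

Final answer: (2e^(2t) + 3e^(-3t))/5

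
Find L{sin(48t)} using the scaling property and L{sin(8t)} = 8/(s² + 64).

Using L{f(at)} = (1/a)F(s/a) with a=6: L{sin(48t)} = (1/6) · 8/((s/6)² + 64) = (1/6) · 8·36/(s² + 2304) = 48/(s² + 2304)

Final answer: 48/(s² + 2304)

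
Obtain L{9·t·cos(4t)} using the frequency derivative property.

L{cos(4t)} = s/(s² + 16). Derivative: d/ds[s/(s² + 16)] = [(s² + 16) - s·2s]/(s² + 16)² = (16 - s²)/(s² + 16)². So L{t·cos(4t)} = -F'(s) = (s² - 16)/(s² + 16)². Then L{9·t·cos(4t)} = 9·(s² - 16)/(s² + 16)²

Final answer: 9·(s² - 16)/(s² + 16)²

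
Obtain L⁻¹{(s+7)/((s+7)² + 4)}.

Using frequency shift: L⁻¹{(s-a)/((s-a)² + b²)} = e^(at)cos(bt). Here a=-7, b=2

Final answer: e^(-7t)·cos(2t)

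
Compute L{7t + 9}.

L{7t + 9} = 7·L{t} + 9·L{1} = 7/s² + 9/s

Final answer: 7/s² + 9/s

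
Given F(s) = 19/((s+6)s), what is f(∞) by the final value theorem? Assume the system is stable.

f(∞) = lim_{s→0} sF(s) = lim_{s→0} 19/(s+6) = 19/6

Final answer: 19/6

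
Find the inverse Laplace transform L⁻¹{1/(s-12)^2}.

L⁻¹{n!/(s-a)^(n+1)} = t^n·e^(at), so L⁻¹{1/(s-12)^2} = t·e^(12t)

Final answer: t·e^(12t)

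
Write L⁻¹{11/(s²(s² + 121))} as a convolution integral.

11/(s²(s² + 121)) = (1/s²)·(11/(s² + 121)) = L{t}·L{sin(11t)}. So f(t) = t*(sin(11t)) = ∫₀ᵗ τ·sin(11(t-τ)) dτ

Final answer: ∫₀ᵗ τ·sin(11(t-τ)) dτ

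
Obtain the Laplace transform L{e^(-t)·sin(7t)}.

L{e^(at)·sin(ωt)} = ω/((s-a)² + ω²), so L{e^(-t)·sin(7t)} = 7/((s+1)² + 49)

Final answer: 7/((s+1)² + 49)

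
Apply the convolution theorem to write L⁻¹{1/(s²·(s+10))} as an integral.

1/(s²·(s+10)) = (1/s^2)·(1/(s+10)) = L{t}·L{e^(-10t)}. So f(t) = t*e^(-10t) = ∫₀ᵗ τ·e^(-10(t-τ)) dτ

Final answer: ∫₀ᵗ τ·e^(-10(t-τ)) dτ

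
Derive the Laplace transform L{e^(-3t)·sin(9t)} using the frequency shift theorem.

Frequency shift: L{e^(at)f(t)} = F(s-a). L{e^(-3t)·sin(9t)} = 9/((s+3)² + 81)

Final answer: 9/((s+3)² + 81)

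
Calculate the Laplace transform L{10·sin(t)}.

L{sin(ωt)} = ω/(s² + ω²), so L{sin(t)} = 1/(s² + 1). Then L{10·sin(t)} = 10·1/(s² + 1) = 10/(s² + 1)

Final answer: 10/(s² + 1)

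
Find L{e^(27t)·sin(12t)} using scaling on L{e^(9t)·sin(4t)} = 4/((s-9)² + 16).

Scaling with a=3: L{e^(27t)·sin(12t)} = (1/3) · 4/((s/3-9)² + 16). Simplifying: 12/((s-27)² + 144)

Final answer: 12/((s-27)² + 144)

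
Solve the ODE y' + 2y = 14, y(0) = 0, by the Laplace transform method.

sY + 2Y = 14/s. Y = 14/(s(s+2)). Partial fractions: Y = 7/s - 7/(s+2)

Final answer: y(t) = 7(1 - e^(-2t))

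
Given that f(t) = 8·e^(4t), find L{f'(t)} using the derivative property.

f(0) = 8, F(s) = 8/(s-4). L{f'(t)} = s·F(s) - f(0) = 8s/(s-4) - 8 = (8s - 8(s-4))/(s-4) = 32/(s-4)

Final answer: 32/(s-4)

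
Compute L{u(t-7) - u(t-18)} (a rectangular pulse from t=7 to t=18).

L{u(t-a)} = e^(-as)/s. L{u(t-7) - u(t-18)} = (e^(-7s) - e^(-18s))/s

Final answer: (e^(-7s) - e^(-18s))/s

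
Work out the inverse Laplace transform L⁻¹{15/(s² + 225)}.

L⁻¹{15/(s² + 225)} = sin(15t)

Final answer: sin(15t)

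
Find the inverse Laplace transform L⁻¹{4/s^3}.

L⁻¹{n!/s^(n+1)} = t^n with n=2. So L⁻¹{2/s^3} = t^2, and L⁻¹{4/s^3} = (4/2)·t^2 = 2·t^2

Final answer: 2·t^2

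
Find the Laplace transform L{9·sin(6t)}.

L{sin(ωt)} = ω/(s² + ω²), so L{sin(6t)} = 6/(s² + 36). Then L{9·sin(6t)} = 9·6/(s² + 36) = 54/(s² + 36)

Final answer: 54/(s² + 36)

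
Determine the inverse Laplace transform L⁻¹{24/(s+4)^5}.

L⁻¹{n!/(s-a)^(n+1)} = t^n·e^(at), so L⁻¹{24/(s+4)^5} = t^4·e^(-4t)

Final answer: t^4·e^(-4t)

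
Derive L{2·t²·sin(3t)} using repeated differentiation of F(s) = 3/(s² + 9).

F(s) = 3/(s² + 9). F'(s) = -6s/(s² + 9)². F''(s) = -6(9 - 3s²)/(s² + 9)³ = (18s² - 54)/(s² + 9)³. So L{t²·sin(3t)} = (-1)² F''(s) = (18s² - 54)/(s² + 9)³. Then L{2·t²·sin(3t)} = 2·(18s² - 54)/(s² + 9)³ = (36s² - 108)/(s² + 9)³

Final answer: (36s² - 108)/(s² + 9)³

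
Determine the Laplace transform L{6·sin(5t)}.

L{sin(ωt)} = ω/(s² + ω²), so L{sin(5t)} = 5/(s² + 25). Then L{6·sin(5t)} = 6·5/(s² + 25) = 30/(s² + 25)

Final answer: 30/(s² + 25)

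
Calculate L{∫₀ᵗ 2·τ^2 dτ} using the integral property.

L{∫₀ᵗ f(τ)dτ} = F(s)/s with f(t) = 2t^2. F(s) = 4/s^3, so L{∫₀ᵗ 2·τ^2 dτ} = (4/s^3)/s = 4/s^4. (Check: ∫₀ᵗ 2·τ^2 dτ = 2t^3/3.)

Final answer: 4/s^4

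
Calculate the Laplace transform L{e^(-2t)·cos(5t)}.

L{e^(at)·cos(ωt)} = (s-a)/((s-a)² + ω²), so L{e^(-2t)·cos(5t)} = (s+2)/((s+2)² + 25)

Final answer: (s+2)/((s+2)² + 25)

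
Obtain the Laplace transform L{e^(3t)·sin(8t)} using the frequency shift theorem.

Frequency shift: L{e^(at)f(t)} = F(s-a). L{e^(3t)·sin(8t)} = 8/((s-3)² + 64)

Final answer: 8/((s-3)² + 64)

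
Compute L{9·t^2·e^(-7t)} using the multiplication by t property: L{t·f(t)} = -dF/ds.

Using L{t^n·e^(at)} = n!/(s-a)^(n+1), L{t^2·e^(-7t)} = 2/(s+7)^3, so L{9·t^2·e^(-7t)} = 9·2/(s+7)^3 = 18/(s+7)^3

Final answer: 18/(s+7)^3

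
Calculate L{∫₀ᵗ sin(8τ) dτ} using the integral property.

L{∫₀ᵗ f(τ)dτ} = F(s)/s with F(s) = 8/(s² + 64), so the result is (8/(s² + 64))/s = 8/(s(s² + 64))

Final answer: 8/(s(s² + 64))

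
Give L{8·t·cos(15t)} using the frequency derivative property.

L{cos(15t)} = s/(s² + 225). Derivative: d/ds[s/(s² + 225)] = [(s² + 225) - s·2s]/(s² + 225)² = (225 - s²)/(s² + 225)². So L{t·cos(15t)} = -F'(s) = (s² - 225)/(s² + 225)². Then L{8·t·cos(15t)} = 8·(s² - 225)/(s² + 225)²

Final answer: 8·(s² - 225)/(s² + 225)²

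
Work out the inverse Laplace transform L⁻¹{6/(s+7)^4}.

L⁻¹{n!/(s-a)^(n+1)} = t^n·e^(at), so L⁻¹{6/(s+7)^4} = t^3·e^(-7t)

Final answer: t^3·e^(-7t)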